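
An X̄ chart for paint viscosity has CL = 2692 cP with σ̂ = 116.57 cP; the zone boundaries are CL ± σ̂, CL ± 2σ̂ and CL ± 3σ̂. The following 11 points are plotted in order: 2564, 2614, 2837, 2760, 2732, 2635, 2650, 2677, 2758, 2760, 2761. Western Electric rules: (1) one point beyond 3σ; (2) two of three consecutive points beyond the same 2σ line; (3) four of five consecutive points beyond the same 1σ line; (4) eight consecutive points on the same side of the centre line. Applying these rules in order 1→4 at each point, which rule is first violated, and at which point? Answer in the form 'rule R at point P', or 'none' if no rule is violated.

Zone of each point (C = within 1σ̂, B = 1σ̂–2σ̂, A = 2σ̂–3σ̂, * = beyond 3σ̂; sign = side of CL): 1:-B, 2:-C, 3:+B, 4:+C, 5:+C, 6:-C, 7:-C, 8:-C, 9:+C, 10:+C, 11:+C
No rule fires across all 11 points.

none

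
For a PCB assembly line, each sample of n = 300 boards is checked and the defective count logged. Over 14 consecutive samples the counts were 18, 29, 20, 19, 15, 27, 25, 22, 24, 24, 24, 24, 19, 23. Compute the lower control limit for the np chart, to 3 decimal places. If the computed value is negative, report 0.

8.711

p̄ = Σdᵢ / (k·n) = 313 / (14 × 300) = 0.07452
LCL = np̄ − 3·√(np̄(1−p̄)) = 22.3571 − 3 × 4.5487 = 8.7109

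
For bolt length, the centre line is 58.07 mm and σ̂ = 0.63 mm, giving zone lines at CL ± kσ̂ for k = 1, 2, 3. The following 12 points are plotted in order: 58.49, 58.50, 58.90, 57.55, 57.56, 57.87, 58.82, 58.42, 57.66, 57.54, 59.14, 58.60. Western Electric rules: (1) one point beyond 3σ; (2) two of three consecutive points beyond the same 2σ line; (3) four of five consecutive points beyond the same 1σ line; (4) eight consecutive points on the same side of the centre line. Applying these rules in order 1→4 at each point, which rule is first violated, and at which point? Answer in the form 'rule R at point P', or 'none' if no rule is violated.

none

Zone of each point (C = within 1σ̂, B = 1σ̂–2σ̂, A = 2σ̂–3σ̂, * = beyond 3σ̂; sign = side of CL): 1:+C, 2:+C, 3:+B, 4:-C, 5:-C, 6:-C, 7:+B, 8:+C, 9:-C, 10:-C, 11:+B, 12:+C
No rule fires across all 12 points.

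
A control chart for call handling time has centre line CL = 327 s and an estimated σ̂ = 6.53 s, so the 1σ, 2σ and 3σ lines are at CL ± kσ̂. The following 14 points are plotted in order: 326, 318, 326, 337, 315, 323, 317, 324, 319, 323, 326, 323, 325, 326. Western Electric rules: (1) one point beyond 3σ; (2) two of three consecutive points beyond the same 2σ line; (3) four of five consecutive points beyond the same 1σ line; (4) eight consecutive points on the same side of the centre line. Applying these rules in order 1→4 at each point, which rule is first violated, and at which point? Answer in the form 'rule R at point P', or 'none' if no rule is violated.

rule 4 at point 12

Zone of each point (C = within 1σ̂, B = 1σ̂–2σ̂, A = 2σ̂–3σ̂, * = beyond 3σ̂; sign = side of CL): 1:-C, 2:-B, 3:-C, 4:+B, 5:-B, 6:-C, 7:-B, 8:-C, 9:-B, 10:-C, 11:-C, 12:-C, 13:-C, 14:-C
Rule 4 (eight consecutive points on the same side of the centre line) is satisfied at point 12.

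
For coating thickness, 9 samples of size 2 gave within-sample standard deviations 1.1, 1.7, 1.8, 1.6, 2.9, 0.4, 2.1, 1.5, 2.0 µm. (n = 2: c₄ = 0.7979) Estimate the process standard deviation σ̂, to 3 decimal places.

2.103

s̄ = (1.1 + 1.7 + 1.8 + 1.6 + 2.9 + 0.4 + 2.1 + 1.5 + 2.0) / 9 = 1.6778
σ̂ = s̄ / c₄ = 1.6778 / 0.7979 = 2.1027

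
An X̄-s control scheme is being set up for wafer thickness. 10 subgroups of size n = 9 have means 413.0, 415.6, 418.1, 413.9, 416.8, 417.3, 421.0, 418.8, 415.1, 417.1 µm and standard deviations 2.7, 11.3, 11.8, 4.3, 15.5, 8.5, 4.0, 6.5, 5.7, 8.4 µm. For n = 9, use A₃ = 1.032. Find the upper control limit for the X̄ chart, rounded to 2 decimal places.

424.79

X̄̄ = (413.0 + 415.6 + 418.1 + 413.9 + 416.8 + 417.3 + 421.0 + 418.8 + 415.1 + 417.1) / 10 = 416.6700
s̄ = (2.7 + 11.3 + 11.8 + 4.3 + 15.5 + 8.5 + 4.0 + 6.5 + 5.7 + 8.4) / 10 = 7.8700
UCL = X̄̄ + A₃·s̄ = 416.6700 + 1.032 × 7.8700 = 424.7918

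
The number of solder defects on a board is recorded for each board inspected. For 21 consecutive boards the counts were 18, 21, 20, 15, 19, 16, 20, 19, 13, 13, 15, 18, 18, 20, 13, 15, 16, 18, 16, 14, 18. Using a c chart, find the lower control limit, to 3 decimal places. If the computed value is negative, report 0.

4.570

c̄ = (18 + 21 + 20 + 15 + 19 + 16 + 20 + 19 + 13 + 13 + 15 + 18 + 18 + 20 + 13 + 15 + 16 + 18 + 16 + 14 + 18) / 21 = 355 / 21 = 16.9048
LCL = c̄ − 3√c̄ = 16.9048 − 3 × 4.1115 = 4.5701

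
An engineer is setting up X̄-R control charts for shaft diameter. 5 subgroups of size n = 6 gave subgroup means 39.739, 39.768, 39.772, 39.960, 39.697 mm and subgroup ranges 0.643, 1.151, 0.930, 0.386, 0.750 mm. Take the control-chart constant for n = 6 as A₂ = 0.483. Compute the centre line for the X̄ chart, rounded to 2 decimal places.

39.79

X̄̄ = (39.739 + 39.768 + 39.772 + 39.960 + 39.697) / 5 = 198.9360 / 5 = 39.7872
CL = X̄̄ = 39.7872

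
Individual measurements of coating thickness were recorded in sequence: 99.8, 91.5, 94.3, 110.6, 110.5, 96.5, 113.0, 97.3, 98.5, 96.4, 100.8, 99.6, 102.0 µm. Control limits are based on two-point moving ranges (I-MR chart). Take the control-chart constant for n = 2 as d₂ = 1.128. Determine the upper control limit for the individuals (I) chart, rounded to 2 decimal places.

X̄ = (99.8 + 91.5 + 94.3 + 110.6 + 110.5 + 96.5 + 113.0 + 97.3 + 98.5 + 96.4 + 100.8 + 99.6 + 102.0) / 13 = 100.8308
Moving ranges: 8.3, 2.8, 16.3, 0.1, 14.0, 16.5, 15.7, 1.2, 2.1, 4.4, 1.2, 2.4; M̄R̄ = 85.0000 / 12 = 7.0833
UCL = X̄ + 3·M̄R̄/d₂ = 100.8308 + 3 × 7.0833 / 1.128 = 119.6694

119.67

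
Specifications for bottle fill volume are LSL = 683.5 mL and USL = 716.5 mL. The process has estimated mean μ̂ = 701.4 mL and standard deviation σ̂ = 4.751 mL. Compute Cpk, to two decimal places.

Cpu = (USL − μ̂) / (3σ̂) = (716.5 − 701.4) / (3 × 4.751) = 1.0594; Cpl = (μ̂ − LSL) / (3σ̂) = (701.4 − 683.5) / (3 × 4.751) = 1.2559; Cpk = min(Cpu, Cpl) = 1.0594

1.06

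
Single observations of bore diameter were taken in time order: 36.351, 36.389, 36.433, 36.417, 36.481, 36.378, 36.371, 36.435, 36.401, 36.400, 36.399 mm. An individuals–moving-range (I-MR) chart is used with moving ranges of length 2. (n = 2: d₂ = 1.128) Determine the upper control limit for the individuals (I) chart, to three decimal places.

X̄ = (36.351 + 36.389 + 36.433 + 36.417 + 36.481 + 36.378 + 36.371 + 36.435 + 36.401 + 36.400 + 36.399) / 11 = 36.4050
Moving ranges: 0.038, 0.044, 0.016, 0.064, 0.103, 0.007, 0.064, 0.034, 0.001, 0.001; M̄R̄ = 0.3720 / 10 = 0.0372
UCL = X̄ + 3·M̄R̄/d₂ = 36.4050 + 3 × 0.0372 / 1.128 = 36.5039

36.504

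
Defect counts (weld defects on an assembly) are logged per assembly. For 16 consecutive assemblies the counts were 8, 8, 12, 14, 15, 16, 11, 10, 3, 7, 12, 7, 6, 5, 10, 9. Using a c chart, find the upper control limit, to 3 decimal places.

c̄ = (8 + 8 + 12 + 14 + 15 + 16 + 11 + 10 + 3 + 7 + 12 + 7 + 6 + 5 + 10 + 9) / 16 = 153 / 16 = 9.5625
UCL = c̄ + 3√c̄ = 9.5625 + 3 × √9.5625 = 9.5625 + 3 × 3.0923 = 18.8395

18.839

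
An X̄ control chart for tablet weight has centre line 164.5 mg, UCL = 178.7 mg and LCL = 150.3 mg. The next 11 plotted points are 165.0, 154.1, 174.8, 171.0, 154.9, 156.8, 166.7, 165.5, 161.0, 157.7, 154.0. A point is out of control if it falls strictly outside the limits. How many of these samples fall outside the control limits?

0

All 11 points lie within [150.3, 178.7].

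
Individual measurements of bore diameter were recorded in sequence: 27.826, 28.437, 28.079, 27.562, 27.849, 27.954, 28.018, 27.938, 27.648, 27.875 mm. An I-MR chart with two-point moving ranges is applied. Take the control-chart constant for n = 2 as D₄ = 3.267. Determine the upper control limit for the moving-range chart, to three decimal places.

0.922

Moving ranges: 0.611, 0.358, 0.517, 0.287, 0.105, 0.064, 0.080, 0.290, 0.227; M̄R̄ = 2.5390 / 9 = 0.2821
UCL_MR = D₄·M̄R̄ = 3.267 × 0.2821 = 0.9217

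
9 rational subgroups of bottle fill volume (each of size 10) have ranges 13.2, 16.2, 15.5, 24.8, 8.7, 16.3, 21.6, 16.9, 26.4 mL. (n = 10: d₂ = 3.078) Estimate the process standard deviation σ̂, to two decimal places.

5.76

R̄ = (13.2 + 16.2 + 15.5 + 24.8 + 8.7 + 16.3 + 21.6 + 16.9 + 26.4) / 9 = 17.7333
σ̂ = R̄ / d₂ = 17.7333 / 3.078 = 5.7613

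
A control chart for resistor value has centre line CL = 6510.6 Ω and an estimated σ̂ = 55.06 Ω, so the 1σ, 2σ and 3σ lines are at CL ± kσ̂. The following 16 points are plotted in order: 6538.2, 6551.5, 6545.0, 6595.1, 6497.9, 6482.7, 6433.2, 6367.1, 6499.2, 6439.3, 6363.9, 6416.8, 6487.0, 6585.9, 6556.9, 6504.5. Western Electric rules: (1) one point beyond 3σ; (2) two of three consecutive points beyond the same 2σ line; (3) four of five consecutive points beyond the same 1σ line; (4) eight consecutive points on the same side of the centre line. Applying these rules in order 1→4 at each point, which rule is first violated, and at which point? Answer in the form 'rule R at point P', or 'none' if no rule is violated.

rule 3 at point 11

Zone of each point (C = within 1σ̂, B = 1σ̂–2σ̂, A = 2σ̂–3σ̂, * = beyond 3σ̂; sign = side of CL): 1:+C, 2:+C, 3:+C, 4:+B, 5:-C, 6:-C, 7:-B, 8:-A, 9:-C, 10:-B, 11:-A, 12:-B, 13:-C, 14:+B, 15:+C, 16:-C
Rule 3 (four of five consecutive points beyond the same 1σ limit) is satisfied at point 11.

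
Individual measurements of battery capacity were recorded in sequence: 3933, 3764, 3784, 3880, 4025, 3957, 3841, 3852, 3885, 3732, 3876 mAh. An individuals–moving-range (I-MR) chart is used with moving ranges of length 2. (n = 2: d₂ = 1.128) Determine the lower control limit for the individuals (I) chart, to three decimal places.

X̄ = (3933 + 3764 + 3784 + 3880 + 4025 + 3957 + 3841 + 3852 + 3885 + 3732 + 3876) / 11 = 3866.2727
Moving ranges: 169, 20, 96, 145, 68, 116, 11, 33, 153, 144; M̄R̄ = 955.0000 / 10 = 95.5000
LCL = X̄ − 3·M̄R̄/d₂ = 3866.2727 − 3 × 95.5000 / 1.128 = 3612.2834

3612.283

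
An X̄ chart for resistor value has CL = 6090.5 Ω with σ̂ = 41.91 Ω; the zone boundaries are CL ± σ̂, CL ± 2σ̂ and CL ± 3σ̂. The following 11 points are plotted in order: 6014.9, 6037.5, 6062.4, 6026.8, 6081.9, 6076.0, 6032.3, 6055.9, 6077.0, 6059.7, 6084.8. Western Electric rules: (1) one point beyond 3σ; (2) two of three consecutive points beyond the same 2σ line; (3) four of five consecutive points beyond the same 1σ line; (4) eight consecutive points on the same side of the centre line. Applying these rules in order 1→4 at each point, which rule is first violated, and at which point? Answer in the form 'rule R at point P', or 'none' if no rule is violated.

rule 4 at point 8

Zone of each point (C = within 1σ̂, B = 1σ̂–2σ̂, A = 2σ̂–3σ̂, * = beyond 3σ̂; sign = side of CL): 1:-B, 2:-B, 3:-C, 4:-B, 5:-C, 6:-C, 7:-B, 8:-C, 9:-C, 10:-C, 11:-C
Rule 4 (eight consecutive points on the same side of the centre line) is satisfied at point 8.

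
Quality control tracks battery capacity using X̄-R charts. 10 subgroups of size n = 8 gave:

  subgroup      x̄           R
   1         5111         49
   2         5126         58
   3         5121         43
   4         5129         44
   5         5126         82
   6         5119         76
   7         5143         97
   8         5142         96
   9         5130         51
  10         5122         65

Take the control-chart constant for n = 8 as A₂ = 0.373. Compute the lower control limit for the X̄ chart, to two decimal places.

5102.24

X̄̄ = (5111 + 5126 + 5121 + 5129 + 5126 + 5119 + 5143 + 5142 + 5130 + 5122) / 10 = 51269.0000 / 10 = 5126.9000
R̄ = (49 + 58 + 43 + 44 + 82 + 76 + 97 + 96 + 51 + 65) / 10 = 661.0000 / 10 = 66.1000
LCL = X̄̄ − A₂·R̄ = 5126.9000 − 0.373 × 66.1000 = 5102.2447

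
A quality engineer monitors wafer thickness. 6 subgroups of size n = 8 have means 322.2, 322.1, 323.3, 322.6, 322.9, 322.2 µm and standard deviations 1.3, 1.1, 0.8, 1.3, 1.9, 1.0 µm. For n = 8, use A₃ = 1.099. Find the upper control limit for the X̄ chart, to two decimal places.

X̄̄ = (322.2 + 322.1 + 323.3 + 322.6 + 322.9 + 322.2) / 6 = 322.5500
s̄ = (1.3 + 1.1 + 0.8 + 1.3 + 1.9 + 1.0) / 6 = 1.2333
UCL = X̄̄ + A₃·s̄ = 322.5500 + 1.099 × 1.2333 = 323.9054

323.91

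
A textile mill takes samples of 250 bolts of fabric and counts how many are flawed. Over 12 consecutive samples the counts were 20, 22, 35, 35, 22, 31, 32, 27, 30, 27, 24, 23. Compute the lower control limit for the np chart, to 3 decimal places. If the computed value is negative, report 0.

12.531

p̄ = Σdᵢ / (k·n) = 328 / (12 × 250) = 0.10933
LCL = np̄ − 3·√(np̄(1−p̄)) = 27.3333 − 3 × 4.9341 = 12.5312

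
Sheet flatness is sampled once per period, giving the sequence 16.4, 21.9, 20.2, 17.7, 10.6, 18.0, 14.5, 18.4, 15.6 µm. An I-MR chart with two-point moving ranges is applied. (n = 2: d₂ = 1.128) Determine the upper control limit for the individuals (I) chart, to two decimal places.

28.47

X̄ = (16.4 + 21.9 + 20.2 + 17.7 + 10.6 + 18.0 + 14.5 + 18.4 + 15.6) / 9 = 17.0333
Moving ranges: 5.5, 1.7, 2.5, 7.1, 7.4, 3.5, 3.9, 2.8; M̄R̄ = 34.4000 / 8 = 4.3000
UCL = X̄ + 3·M̄R̄/d₂ = 17.0333 + 3 × 4.3000 / 1.128 = 28.4695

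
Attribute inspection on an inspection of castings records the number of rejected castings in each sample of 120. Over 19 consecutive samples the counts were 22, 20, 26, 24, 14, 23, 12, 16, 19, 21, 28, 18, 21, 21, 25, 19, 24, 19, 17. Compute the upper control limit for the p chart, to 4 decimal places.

p̄ = Σdᵢ / (k·n) = 389 / (19 × 120) = 0.17061
UCL = p̄ + 3·√(p̄(1−p̄)/n) = 0.17061 + 3 × √(0.17061×0.82939/120) = 0.17061 + 3 × 0.03434 = 0.27363

0.2736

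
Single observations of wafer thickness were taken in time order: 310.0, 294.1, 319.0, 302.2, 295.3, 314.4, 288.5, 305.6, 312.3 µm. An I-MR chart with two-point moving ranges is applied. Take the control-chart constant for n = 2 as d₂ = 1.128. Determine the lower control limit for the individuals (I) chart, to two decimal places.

260.28

X̄ = (310.0 + 294.1 + 319.0 + 302.2 + 295.3 + 314.4 + 288.5 + 305.6 + 312.3) / 9 = 304.6000
Moving ranges: 15.9, 24.9, 16.8, 6.9, 19.1, 25.9, 17.1, 6.7; M̄R̄ = 133.3000 / 8 = 16.6625
LCL = X̄ − 3·M̄R̄/d₂ = 304.6000 − 3 × 16.6625 / 1.128 = 260.2848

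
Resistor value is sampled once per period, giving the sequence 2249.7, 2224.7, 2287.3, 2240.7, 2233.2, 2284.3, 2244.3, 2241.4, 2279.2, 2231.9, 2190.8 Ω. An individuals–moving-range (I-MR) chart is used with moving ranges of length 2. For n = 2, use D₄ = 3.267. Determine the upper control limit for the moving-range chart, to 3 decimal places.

Moving ranges: 25.0, 62.6, 46.6, 7.5, 51.1, 40.0, 2.9, 37.8, 47.3, 41.1; M̄R̄ = 361.9000 / 10 = 36.1900
UCL_MR = D₄·M̄R̄ = 3.267 × 36.1900 = 118.2327

118.233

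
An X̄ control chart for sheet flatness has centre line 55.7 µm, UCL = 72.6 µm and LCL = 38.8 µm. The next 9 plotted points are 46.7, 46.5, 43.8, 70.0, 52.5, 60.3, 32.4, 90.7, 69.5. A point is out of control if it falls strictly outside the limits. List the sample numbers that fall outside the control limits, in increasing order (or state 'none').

Compare each point to [38.8, 72.6]: sample 7 = 32.4 < LCL; sample 8 = 90.7 > UCL.

7, 8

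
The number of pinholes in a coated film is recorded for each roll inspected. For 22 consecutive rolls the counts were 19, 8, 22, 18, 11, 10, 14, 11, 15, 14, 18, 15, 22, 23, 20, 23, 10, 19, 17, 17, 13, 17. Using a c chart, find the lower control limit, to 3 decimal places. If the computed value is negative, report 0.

4.114

c̄ = (19 + 8 + 22 + 18 + 11 + 10 + 14 + 11 + 15 + 14 + 18 + 15 + 22 + 23 + 20 + 23 + 10 + 19 + 17 + 17 + 13 + 17) / 22 = 356 / 22 = 16.1818
LCL = c̄ − 3√c̄ = 16.1818 − 3 × 4.0227 = 4.1138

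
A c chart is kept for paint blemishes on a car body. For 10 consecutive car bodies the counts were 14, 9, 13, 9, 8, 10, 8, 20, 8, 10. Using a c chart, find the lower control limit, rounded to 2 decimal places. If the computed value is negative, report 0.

c̄ = (14 + 9 + 13 + 9 + 8 + 10 + 8 + 20 + 8 + 10) / 10 = 109 / 10 = 10.9000
LCL = c̄ − 3√c̄ = 10.9000 − 3 × 3.3015 = 0.9955

1.00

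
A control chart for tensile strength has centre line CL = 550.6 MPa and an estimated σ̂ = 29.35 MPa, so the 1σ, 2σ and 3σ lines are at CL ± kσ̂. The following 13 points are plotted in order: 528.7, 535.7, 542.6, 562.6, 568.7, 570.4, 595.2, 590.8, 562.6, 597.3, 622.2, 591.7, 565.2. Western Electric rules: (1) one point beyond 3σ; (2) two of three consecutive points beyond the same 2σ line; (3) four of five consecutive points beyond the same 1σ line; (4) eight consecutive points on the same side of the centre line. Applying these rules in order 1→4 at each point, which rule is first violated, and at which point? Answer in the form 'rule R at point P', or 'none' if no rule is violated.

Zone of each point (C = within 1σ̂, B = 1σ̂–2σ̂, A = 2σ̂–3σ̂, * = beyond 3σ̂; sign = side of CL): 1:-C, 2:-C, 3:-C, 4:+C, 5:+C, 6:+C, 7:+B, 8:+B, 9:+C, 10:+B, 11:+A, 12:+B, 13:+C
Rule 3 (four of five consecutive points beyond the same 1σ limit) is satisfied at point 11.

rule 3 at point 11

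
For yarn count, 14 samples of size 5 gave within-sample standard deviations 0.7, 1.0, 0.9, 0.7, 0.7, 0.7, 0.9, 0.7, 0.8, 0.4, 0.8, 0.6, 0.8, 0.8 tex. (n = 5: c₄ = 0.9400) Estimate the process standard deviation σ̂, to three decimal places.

s̄ = (0.7 + 1.0 + 0.9 + 0.7 + 0.7 + 0.7 + 0.9 + 0.7 + 0.8 + 0.4 + 0.8 + 0.6 + 0.8 + 0.8) / 14 = 0.7500
σ̂ = s̄ / c₄ = 0.7500 / 0.9400 = 0.7979

0.798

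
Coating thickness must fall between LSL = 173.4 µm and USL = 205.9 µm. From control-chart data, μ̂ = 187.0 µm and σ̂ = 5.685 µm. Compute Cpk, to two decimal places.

Cpu = (USL − μ̂) / (3σ̂) = (205.9 − 187.0) / (3 × 5.685) = 1.1082; Cpl = (μ̂ − LSL) / (3σ̂) = (187.0 − 173.4) / (3 × 5.685) = 0.7974; Cpk = min(Cpu, Cpl) = 0.7974

0.80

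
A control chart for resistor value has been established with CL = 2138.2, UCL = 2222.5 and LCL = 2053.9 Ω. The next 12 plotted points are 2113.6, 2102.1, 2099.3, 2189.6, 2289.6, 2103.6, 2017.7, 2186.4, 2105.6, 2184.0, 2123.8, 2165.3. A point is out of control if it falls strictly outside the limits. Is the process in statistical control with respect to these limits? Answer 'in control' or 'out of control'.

out of control

Compare each point to [2053.9, 2222.5]: sample 5 = 2289.6 > UCL; sample 7 = 2017.7 < LCL.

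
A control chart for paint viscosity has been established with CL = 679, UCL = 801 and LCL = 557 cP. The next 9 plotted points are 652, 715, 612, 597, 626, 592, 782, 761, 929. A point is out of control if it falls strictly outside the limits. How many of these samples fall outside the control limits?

1

Compare each point to [557, 801]: sample 9 = 929 > UCL.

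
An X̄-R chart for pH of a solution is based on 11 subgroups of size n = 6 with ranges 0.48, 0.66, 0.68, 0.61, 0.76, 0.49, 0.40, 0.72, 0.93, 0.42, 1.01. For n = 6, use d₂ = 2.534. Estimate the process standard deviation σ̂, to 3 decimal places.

0.257

R̄ = (0.48 + 0.66 + 0.68 + 0.61 + 0.76 + 0.49 + 0.40 + 0.72 + 0.93 + 0.42 + 1.01) / 11 = 0.6509
σ̂ = R̄ / d₂ = 0.6509 / 2.534 = 0.2569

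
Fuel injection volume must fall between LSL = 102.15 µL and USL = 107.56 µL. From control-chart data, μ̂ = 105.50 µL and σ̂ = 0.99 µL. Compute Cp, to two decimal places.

Cp = (USL − LSL) / (6σ̂) = (107.56 − 102.15) / (6 × 0.99) = 5.4100 / 5.9400 = 0.9108

0.91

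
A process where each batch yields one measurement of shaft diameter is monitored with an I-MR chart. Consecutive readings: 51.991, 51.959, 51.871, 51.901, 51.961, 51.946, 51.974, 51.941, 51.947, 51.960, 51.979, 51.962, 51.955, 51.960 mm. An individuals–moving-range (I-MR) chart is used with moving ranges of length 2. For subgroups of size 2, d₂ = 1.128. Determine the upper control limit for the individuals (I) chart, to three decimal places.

X̄ = (51.991 + 51.959 + 51.871 + 51.901 + 51.961 + 51.946 + 51.974 + 51.941 + 51.947 + 51.960 + 51.979 + 51.962 + 51.955 + 51.960) / 14 = 51.9505
Moving ranges: 0.032, 0.088, 0.030, 0.060, 0.015, 0.028, 0.033, 0.006, 0.013, 0.019, 0.017, 0.007, 0.005; M̄R̄ = 0.3530 / 13 = 0.0272
UCL = X̄ + 3·M̄R̄/d₂ = 51.9505 + 3 × 0.0272 / 1.128 = 52.0227

52.023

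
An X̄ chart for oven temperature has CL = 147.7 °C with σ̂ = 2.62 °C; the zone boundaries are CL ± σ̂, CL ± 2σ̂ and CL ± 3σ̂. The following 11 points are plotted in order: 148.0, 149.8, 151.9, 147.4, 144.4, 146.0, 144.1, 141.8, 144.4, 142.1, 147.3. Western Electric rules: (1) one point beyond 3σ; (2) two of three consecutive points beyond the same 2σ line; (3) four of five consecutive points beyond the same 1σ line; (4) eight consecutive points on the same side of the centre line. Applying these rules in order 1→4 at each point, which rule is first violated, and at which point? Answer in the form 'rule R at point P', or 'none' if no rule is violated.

Zone of each point (C = within 1σ̂, B = 1σ̂–2σ̂, A = 2σ̂–3σ̂, * = beyond 3σ̂; sign = side of CL): 1:+C, 2:+C, 3:+B, 4:-C, 5:-B, 6:-C, 7:-B, 8:-A, 9:-B, 10:-A, 11:-C
Rule 3 (four of five consecutive points beyond the same 1σ limit) is satisfied at point 9.

rule 3 at point 9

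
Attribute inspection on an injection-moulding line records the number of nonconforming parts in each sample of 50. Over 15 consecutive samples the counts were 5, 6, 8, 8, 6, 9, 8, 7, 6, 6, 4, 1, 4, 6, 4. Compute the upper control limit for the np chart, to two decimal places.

12.69

p̄ = Σdᵢ / (k·n) = 88 / (15 × 50) = 0.11733
UCL = np̄ + 3·√(np̄(1−p̄)) = 5.8667 + 3 × √(5.8667×0.88267) = 5.8667 + 3 × 2.2756 = 12.6934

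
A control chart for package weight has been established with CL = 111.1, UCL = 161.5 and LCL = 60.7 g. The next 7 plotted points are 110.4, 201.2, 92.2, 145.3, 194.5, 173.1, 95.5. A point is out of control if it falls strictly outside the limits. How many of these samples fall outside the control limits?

3

Compare each point to [60.7, 161.5]: sample 2 = 201.2 > UCL; sample 5 = 194.5 > UCL; sample 6 = 173.1 > UCL.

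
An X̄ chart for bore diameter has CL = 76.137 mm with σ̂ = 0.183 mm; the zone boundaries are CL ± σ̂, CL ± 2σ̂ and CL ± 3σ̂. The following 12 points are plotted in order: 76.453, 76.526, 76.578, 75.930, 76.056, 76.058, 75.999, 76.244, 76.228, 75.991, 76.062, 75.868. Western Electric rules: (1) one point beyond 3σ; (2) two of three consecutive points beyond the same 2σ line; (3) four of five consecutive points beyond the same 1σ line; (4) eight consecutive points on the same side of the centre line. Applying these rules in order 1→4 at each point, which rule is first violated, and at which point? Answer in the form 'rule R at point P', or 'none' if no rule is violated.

Zone of each point (C = within 1σ̂, B = 1σ̂–2σ̂, A = 2σ̂–3σ̂, * = beyond 3σ̂; sign = side of CL): 1:+B, 2:+A, 3:+A, 4:-B, 5:-C, 6:-C, 7:-C, 8:+C, 9:+C, 10:-C, 11:-C, 12:-B
Rule 2 (two of three consecutive points beyond the same 2σ limit) is satisfied at point 3.

rule 2 at point 3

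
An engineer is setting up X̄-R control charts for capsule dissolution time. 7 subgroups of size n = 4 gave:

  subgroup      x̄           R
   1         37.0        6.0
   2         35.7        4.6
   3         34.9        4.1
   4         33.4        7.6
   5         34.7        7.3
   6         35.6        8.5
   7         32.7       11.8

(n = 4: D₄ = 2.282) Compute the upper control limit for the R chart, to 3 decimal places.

16.267

R̄ = (6.0 + 4.6 + 4.1 + 7.6 + 7.3 + 8.5 + 11.8) / 7 = 49.9000 / 7 = 7.1286
UCL_R = D₄·R̄ = 2.282 × 7.1286 = 16.2674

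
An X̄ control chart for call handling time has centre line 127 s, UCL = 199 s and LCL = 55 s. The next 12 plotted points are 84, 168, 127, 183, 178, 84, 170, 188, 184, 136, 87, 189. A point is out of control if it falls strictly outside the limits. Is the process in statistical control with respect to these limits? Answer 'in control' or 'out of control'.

in control

All 12 points lie within [55, 199].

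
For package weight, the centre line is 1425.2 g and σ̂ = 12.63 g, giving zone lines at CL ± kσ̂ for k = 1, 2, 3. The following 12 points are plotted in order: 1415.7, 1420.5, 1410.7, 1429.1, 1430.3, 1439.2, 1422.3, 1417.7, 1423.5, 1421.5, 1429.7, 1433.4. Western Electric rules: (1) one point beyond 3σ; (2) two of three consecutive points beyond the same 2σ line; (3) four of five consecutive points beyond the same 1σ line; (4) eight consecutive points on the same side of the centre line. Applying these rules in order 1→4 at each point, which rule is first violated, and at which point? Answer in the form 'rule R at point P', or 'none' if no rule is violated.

Zone of each point (C = within 1σ̂, B = 1σ̂–2σ̂, A = 2σ̂–3σ̂, * = beyond 3σ̂; sign = side of CL): 1:-C, 2:-C, 3:-B, 4:+C, 5:+C, 6:+B, 7:-C, 8:-C, 9:-C, 10:-C, 11:+C, 12:+C
No rule fires across all 12 points.

none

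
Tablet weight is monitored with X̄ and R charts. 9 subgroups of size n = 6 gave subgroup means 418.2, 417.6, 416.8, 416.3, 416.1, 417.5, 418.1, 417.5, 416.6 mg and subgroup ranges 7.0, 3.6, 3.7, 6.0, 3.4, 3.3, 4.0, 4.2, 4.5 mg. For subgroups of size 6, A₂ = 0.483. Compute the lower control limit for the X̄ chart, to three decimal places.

X̄̄ = (418.2 + 417.6 + 416.8 + 416.3 + 416.1 + 417.5 + 418.1 + 417.5 + 416.6) / 9 = 3754.7000 / 9 = 417.1889
R̄ = (7.0 + 3.6 + 3.7 + 6.0 + 3.4 + 3.3 + 4.0 + 4.2 + 4.5) / 9 = 39.7000 / 9 = 4.4111
LCL = X̄̄ − A₂·R̄ = 417.1889 − 0.483 × 4.4111 = 415.0583

415.058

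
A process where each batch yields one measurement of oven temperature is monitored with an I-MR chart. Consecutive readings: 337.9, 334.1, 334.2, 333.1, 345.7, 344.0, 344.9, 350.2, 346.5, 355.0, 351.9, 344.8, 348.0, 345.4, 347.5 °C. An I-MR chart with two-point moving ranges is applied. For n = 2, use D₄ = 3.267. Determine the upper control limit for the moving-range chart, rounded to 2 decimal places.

13.02

Moving ranges: 3.8, 0.1, 1.1, 12.6, 1.7, 0.9, 5.3, 3.7, 8.5, 3.1, 7.1, 3.2, 2.6, 2.1; M̄R̄ = 55.8000 / 14 = 3.9857
UCL_MR = D₄·M̄R̄ = 3.267 × 3.9857 = 13.0213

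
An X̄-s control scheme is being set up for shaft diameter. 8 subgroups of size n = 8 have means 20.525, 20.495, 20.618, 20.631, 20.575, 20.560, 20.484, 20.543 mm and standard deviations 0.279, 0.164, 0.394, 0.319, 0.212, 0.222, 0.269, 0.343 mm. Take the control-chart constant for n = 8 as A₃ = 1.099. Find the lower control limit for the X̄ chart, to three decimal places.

20.251

X̄̄ = (20.525 + 20.495 + 20.618 + 20.631 + 20.575 + 20.560 + 20.484 + 20.543) / 8 = 20.5539
s̄ = (0.279 + 0.164 + 0.394 + 0.319 + 0.212 + 0.222 + 0.269 + 0.343) / 8 = 0.2752
LCL = X̄̄ − A₃·s̄ = 20.5539 − 1.099 × 0.2752 = 20.2514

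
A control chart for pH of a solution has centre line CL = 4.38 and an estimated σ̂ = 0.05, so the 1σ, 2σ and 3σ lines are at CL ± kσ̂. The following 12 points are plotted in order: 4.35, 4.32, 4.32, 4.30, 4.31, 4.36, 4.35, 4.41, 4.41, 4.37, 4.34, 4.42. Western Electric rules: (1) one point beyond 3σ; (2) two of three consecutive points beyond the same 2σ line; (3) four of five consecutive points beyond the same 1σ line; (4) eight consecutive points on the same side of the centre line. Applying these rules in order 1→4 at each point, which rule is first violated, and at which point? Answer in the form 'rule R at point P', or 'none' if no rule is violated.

Zone of each point (C = within 1σ̂, B = 1σ̂–2σ̂, A = 2σ̂–3σ̂, * = beyond 3σ̂; sign = side of CL): 1:-C, 2:-B, 3:-B, 4:-B, 5:-B, 6:-C, 7:-C, 8:+C, 9:+C, 10:-C, 11:-C, 12:+C
Rule 3 (four of five consecutive points beyond the same 1σ limit) is satisfied at point 5.

rule 3 at point 5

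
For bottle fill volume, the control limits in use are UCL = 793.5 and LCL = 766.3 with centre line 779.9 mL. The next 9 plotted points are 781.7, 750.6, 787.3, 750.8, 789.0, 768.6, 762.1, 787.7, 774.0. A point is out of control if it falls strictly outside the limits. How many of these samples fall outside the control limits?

Compare each point to [766.3, 793.5]: sample 2 = 750.6 < LCL; sample 4 = 750.8 < LCL; sample 7 = 762.1 < LCL.

3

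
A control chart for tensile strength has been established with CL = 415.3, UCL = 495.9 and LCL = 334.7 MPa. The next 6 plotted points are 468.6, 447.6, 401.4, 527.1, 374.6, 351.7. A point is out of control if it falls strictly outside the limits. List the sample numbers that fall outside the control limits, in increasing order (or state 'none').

4

Compare each point to [334.7, 495.9]: sample 4 = 527.1 > UCL.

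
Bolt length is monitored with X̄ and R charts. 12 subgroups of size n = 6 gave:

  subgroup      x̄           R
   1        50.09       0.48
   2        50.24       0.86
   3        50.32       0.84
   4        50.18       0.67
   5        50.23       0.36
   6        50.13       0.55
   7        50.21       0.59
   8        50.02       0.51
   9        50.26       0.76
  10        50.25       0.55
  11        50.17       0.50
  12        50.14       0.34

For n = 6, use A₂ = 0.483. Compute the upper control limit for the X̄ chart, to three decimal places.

X̄̄ = (50.09 + 50.24 + 50.32 + 50.18 + 50.23 + 50.13 + 50.21 + 50.02 + 50.26 + 50.25 + 50.17 + 50.14) / 12 = 602.2400 / 12 = 50.1867
R̄ = (0.48 + 0.86 + 0.84 + 0.67 + 0.36 + 0.55 + 0.59 + 0.51 + 0.76 + 0.55 + 0.50 + 0.34) / 12 = 7.0100 / 12 = 0.5842
UCL = X̄̄ + A₂·R̄ = 50.1867 + 0.483 × 0.5842 = 50.4688

50.469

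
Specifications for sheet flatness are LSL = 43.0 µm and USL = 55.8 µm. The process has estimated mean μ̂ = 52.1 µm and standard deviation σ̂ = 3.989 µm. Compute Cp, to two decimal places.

0.53

Cp = (USL − LSL) / (6σ̂) = (55.8 − 43.0) / (6 × 3.989) = 12.8000 / 23.9340 = 0.5348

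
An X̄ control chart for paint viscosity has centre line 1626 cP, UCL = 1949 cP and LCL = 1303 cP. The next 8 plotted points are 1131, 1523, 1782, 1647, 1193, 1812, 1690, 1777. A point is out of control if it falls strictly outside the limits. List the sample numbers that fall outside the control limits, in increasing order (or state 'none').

Compare each point to [1303, 1949]: sample 1 = 1131 < LCL; sample 5 = 1193 < LCL.

1, 5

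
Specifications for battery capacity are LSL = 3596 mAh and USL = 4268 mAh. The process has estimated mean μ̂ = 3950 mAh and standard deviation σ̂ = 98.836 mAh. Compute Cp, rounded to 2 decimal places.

Cp = (USL − LSL) / (6σ̂) = (4268 − 3596) / (6 × 98.836) = 672.0000 / 593.0160 = 1.1332

1.13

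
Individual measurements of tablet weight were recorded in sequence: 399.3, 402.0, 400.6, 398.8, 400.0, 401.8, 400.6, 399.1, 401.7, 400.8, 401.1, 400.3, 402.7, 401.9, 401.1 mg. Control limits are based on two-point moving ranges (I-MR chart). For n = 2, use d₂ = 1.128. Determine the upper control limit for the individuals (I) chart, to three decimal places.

404.624

X̄ = (399.3 + 402.0 + 400.6 + 398.8 + 400.0 + 401.8 + 400.6 + 399.1 + 401.7 + 400.8 + 401.1 + 400.3 + 402.7 + 401.9 + 401.1) / 15 = 400.7867
Moving ranges: 2.7, 1.4, 1.8, 1.2, 1.8, 1.2, 1.5, 2.6, 0.9, 0.3, 0.8, 2.4, 0.8, 0.8; M̄R̄ = 20.2000 / 14 = 1.4429
UCL = X̄ + 3·M̄R̄/d₂ = 400.7867 + 3 × 1.4429 / 1.128 = 404.6241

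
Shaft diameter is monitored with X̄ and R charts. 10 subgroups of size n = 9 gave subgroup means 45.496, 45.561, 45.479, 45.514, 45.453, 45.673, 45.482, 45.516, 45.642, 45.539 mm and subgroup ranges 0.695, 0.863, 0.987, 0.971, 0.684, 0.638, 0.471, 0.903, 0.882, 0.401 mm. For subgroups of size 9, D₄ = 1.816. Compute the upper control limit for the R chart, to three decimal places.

1.361

R̄ = (0.695 + 0.863 + 0.987 + 0.971 + 0.684 + 0.638 + 0.471 + 0.903 + 0.882 + 0.401) / 10 = 7.4950 / 10 = 0.7495
UCL_R = D₄·R̄ = 1.816 × 0.7495 = 1.3611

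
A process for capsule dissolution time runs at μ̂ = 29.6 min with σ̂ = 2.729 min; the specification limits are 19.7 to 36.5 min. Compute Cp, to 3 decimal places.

Cp = (USL − LSL) / (6σ̂) = (36.5 − 19.7) / (6 × 2.729) = 16.8000 / 16.3740 = 1.0260

1.026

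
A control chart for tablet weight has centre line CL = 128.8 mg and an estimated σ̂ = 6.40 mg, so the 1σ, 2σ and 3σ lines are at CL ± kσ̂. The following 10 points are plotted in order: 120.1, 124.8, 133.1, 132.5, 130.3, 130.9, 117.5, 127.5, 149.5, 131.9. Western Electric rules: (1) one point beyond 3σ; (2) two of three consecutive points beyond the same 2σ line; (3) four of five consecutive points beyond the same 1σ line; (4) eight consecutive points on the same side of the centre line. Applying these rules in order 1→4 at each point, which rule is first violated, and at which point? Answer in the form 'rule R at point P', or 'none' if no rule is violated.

rule 1 at point 9

Zone of each point (C = within 1σ̂, B = 1σ̂–2σ̂, A = 2σ̂–3σ̂, * = beyond 3σ̂; sign = side of CL): 1:-B, 2:-C, 3:+C, 4:+C, 5:+C, 6:+C, 7:-B, 8:-C, 9:+*, 10:+C
Rule 1 (one point beyond the 3σ limits) is satisfied at point 9.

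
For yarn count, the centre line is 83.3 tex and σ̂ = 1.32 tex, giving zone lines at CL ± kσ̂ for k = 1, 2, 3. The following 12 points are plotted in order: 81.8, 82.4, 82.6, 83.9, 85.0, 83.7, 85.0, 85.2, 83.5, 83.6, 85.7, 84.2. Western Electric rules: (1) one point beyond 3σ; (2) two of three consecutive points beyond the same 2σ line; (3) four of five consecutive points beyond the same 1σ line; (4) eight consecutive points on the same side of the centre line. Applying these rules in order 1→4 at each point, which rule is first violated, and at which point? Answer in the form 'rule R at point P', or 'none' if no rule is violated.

rule 4 at point 11

Zone of each point (C = within 1σ̂, B = 1σ̂–2σ̂, A = 2σ̂–3σ̂, * = beyond 3σ̂; sign = side of CL): 1:-B, 2:-C, 3:-C, 4:+C, 5:+B, 6:+C, 7:+B, 8:+B, 9:+C, 10:+C, 11:+B, 12:+C
Rule 4 (eight consecutive points on the same side of the centre line) is satisfied at point 11.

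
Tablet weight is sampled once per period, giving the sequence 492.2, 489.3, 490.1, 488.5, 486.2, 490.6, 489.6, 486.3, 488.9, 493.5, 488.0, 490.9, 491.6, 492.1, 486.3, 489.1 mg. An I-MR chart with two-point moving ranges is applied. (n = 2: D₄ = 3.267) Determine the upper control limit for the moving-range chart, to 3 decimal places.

9.082

Moving ranges: 2.9, 0.8, 1.6, 2.3, 4.4, 1.0, 3.3, 2.6, 4.6, 5.5, 2.9, 0.7, 0.5, 5.8, 2.8; M̄R̄ = 41.7000 / 15 = 2.7800
UCL_MR = D₄·M̄R̄ = 3.267 × 2.7800 = 9.0823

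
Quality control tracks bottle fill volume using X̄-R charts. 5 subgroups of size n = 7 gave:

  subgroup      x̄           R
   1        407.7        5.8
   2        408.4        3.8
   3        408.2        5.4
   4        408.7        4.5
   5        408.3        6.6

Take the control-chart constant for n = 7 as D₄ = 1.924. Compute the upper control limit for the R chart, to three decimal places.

R̄ = (5.8 + 3.8 + 5.4 + 4.5 + 6.6) / 5 = 26.1000 / 5 = 5.2200
UCL_R = D₄·R̄ = 1.924 × 5.2200 = 10.0433

10.043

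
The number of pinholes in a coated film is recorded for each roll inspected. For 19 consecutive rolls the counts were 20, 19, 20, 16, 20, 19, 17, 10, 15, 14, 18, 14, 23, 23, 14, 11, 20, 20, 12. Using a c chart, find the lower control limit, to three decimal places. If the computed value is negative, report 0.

4.698

c̄ = (20 + 19 + 20 + 16 + 20 + 19 + 17 + 10 + 15 + 14 + 18 + 14 + 23 + 23 + 14 + 11 + 20 + 20 + 12) / 19 = 325 / 19 = 17.1053
LCL = c̄ − 3√c̄ = 17.1053 − 3 × 4.1359 = 4.6977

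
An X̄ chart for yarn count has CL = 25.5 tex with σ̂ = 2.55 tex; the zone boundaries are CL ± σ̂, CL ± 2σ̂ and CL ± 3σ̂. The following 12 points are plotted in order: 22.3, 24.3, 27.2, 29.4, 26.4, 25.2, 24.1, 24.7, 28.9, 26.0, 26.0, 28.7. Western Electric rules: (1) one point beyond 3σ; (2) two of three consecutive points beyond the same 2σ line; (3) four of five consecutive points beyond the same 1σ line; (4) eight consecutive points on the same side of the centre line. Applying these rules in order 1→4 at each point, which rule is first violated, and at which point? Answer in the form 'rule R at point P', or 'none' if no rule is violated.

Zone of each point (C = within 1σ̂, B = 1σ̂–2σ̂, A = 2σ̂–3σ̂, * = beyond 3σ̂; sign = side of CL): 1:-B, 2:-C, 3:+C, 4:+B, 5:+C, 6:-C, 7:-C, 8:-C, 9:+B, 10:+C, 11:+C, 12:+B
No rule fires across all 12 points.

none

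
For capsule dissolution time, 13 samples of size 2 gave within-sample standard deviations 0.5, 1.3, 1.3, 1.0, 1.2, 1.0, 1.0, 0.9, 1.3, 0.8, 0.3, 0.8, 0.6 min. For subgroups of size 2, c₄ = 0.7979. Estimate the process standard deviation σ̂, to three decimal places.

1.157

s̄ = (0.5 + 1.3 + 1.3 + 1.0 + 1.2 + 1.0 + 1.0 + 0.9 + 1.3 + 0.8 + 0.3 + 0.8 + 0.6) / 13 = 0.9231
σ̂ = s̄ / c₄ = 0.9231 / 0.7979 = 1.1569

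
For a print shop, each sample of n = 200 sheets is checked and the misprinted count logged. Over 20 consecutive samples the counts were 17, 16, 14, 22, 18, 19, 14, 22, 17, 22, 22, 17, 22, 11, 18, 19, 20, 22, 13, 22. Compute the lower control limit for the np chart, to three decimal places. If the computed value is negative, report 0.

6.103

p̄ = Σdᵢ / (k·n) = 367 / (20 × 200) = 0.09175
LCL = np̄ − 3·√(np̄(1−p̄)) = 18.3500 − 3 × 4.0824 = 6.1027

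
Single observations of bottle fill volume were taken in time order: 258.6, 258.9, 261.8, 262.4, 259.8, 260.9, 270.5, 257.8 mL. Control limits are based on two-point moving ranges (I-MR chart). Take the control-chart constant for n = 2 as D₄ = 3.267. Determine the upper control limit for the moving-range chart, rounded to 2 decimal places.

13.91

Moving ranges: 0.3, 2.9, 0.6, 2.6, 1.1, 9.6, 12.7; M̄R̄ = 29.8000 / 7 = 4.2571
UCL_MR = D₄·M̄R̄ = 3.267 × 4.2571 = 13.9081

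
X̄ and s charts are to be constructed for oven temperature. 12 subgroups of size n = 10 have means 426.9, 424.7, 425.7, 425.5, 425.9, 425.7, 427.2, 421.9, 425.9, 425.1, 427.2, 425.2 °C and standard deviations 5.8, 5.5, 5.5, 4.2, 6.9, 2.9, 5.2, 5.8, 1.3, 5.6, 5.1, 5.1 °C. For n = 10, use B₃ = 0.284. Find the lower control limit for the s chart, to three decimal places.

s̄ = (5.8 + 5.5 + 5.5 + 4.2 + 6.9 + 2.9 + 5.2 + 5.8 + 1.3 + 5.6 + 5.1 + 5.1) / 12 = 4.9083
LCL_s = B₃·s̄ = 0.284 × 4.9083 = 1.3940

1.394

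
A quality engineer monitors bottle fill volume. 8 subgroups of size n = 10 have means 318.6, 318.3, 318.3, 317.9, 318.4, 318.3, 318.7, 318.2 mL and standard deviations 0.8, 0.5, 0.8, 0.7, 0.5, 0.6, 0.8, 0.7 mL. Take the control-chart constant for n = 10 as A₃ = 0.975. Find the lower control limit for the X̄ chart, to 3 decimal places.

X̄̄ = (318.6 + 318.3 + 318.3 + 317.9 + 318.4 + 318.3 + 318.7 + 318.2) / 8 = 318.3375
s̄ = (0.8 + 0.5 + 0.8 + 0.7 + 0.5 + 0.6 + 0.8 + 0.7) / 8 = 0.6750
LCL = X̄̄ − A₃·s̄ = 318.3375 − 0.975 × 0.6750 = 317.6794

317.679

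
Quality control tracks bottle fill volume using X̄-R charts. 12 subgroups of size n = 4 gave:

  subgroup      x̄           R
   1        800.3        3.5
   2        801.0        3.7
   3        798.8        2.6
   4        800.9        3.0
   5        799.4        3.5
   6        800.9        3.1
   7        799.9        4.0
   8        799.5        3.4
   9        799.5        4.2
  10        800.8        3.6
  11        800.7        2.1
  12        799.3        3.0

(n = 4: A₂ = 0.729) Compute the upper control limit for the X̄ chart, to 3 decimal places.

X̄̄ = (800.3 + 801.0 + 798.8 + 800.9 + 799.4 + 800.9 + 799.9 + 799.5 + 799.5 + 800.8 + 800.7 + 799.3) / 12 = 9601.0000 / 12 = 800.0833
R̄ = (3.5 + 3.7 + 2.6 + 3.0 + 3.5 + 3.1 + 4.0 + 3.4 + 4.2 + 3.6 + 2.1 + 3.0) / 12 = 39.7000 / 12 = 3.3083
UCL = X̄̄ + A₂·R̄ = 800.0833 + 0.729 × 3.3083 = 802.4951

802.495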